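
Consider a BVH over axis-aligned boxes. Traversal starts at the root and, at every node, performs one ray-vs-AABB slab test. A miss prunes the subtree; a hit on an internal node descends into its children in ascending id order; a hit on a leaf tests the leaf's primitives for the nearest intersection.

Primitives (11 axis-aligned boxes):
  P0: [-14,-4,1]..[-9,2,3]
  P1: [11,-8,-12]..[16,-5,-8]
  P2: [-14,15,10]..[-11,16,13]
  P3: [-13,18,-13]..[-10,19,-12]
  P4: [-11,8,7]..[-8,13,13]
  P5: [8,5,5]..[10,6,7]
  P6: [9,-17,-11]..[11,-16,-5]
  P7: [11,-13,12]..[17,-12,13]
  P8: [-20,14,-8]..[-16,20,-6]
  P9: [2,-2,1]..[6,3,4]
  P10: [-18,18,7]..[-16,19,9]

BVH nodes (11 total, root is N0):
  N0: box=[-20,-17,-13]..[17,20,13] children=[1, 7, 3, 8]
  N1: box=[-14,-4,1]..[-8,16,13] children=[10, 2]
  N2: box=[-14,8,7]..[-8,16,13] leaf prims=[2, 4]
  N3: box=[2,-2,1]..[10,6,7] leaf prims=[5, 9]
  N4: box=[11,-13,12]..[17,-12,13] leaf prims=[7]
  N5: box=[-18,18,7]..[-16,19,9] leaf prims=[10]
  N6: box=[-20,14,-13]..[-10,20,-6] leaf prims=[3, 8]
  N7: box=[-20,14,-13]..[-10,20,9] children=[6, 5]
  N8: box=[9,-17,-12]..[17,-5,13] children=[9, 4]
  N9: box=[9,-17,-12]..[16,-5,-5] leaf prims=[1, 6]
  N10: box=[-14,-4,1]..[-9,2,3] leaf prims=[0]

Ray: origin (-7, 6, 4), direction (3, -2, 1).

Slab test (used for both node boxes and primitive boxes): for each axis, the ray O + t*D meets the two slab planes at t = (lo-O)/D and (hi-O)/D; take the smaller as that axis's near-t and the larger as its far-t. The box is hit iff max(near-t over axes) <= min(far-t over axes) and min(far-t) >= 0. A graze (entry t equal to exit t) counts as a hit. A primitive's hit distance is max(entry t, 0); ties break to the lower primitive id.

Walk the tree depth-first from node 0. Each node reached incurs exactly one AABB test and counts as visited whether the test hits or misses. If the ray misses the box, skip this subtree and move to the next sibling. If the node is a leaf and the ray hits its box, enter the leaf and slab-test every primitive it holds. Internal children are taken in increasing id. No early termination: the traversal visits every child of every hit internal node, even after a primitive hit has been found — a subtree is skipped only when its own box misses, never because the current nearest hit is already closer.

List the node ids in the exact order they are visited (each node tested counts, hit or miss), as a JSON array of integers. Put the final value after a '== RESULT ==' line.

Traverse from the root:
N0 x:[-13/3,8] y:[-7,23/2] z:[-17,9] -> hit [-13/3,8], descend [1, 3, 7, 8]
  N1 x:[-7/3,-1/3] y:[-5,5] z:[-3,9] -> miss, prune
  N3 x:[3,17/3] y:[0,4] z:[-3,3] -> hit [3,3] leaf, test {P5(miss), P9(miss)}
  N7 x:[-13/3,-1] y:[-7,-4] z:[-17,5] -> miss, prune
  N8 x:[16/3,8] y:[11/2,23/2] z:[-16,9] -> hit [11/2,8], descend [4, 9]
    N4 x:[6,8] y:[9,19/2] z:[8,9] -> miss, prune
    N9 x:[16/3,23/3] y:[11/2,23/2] z:[-16,-9] -> miss, prune

Summary -> nodes [0, 1, 3, 7, 8, 4, 9]; box-tests=7; leaf-entries=1; first=miss

== RESULT ==
[0, 1, 3, 7, 8, 4, 9]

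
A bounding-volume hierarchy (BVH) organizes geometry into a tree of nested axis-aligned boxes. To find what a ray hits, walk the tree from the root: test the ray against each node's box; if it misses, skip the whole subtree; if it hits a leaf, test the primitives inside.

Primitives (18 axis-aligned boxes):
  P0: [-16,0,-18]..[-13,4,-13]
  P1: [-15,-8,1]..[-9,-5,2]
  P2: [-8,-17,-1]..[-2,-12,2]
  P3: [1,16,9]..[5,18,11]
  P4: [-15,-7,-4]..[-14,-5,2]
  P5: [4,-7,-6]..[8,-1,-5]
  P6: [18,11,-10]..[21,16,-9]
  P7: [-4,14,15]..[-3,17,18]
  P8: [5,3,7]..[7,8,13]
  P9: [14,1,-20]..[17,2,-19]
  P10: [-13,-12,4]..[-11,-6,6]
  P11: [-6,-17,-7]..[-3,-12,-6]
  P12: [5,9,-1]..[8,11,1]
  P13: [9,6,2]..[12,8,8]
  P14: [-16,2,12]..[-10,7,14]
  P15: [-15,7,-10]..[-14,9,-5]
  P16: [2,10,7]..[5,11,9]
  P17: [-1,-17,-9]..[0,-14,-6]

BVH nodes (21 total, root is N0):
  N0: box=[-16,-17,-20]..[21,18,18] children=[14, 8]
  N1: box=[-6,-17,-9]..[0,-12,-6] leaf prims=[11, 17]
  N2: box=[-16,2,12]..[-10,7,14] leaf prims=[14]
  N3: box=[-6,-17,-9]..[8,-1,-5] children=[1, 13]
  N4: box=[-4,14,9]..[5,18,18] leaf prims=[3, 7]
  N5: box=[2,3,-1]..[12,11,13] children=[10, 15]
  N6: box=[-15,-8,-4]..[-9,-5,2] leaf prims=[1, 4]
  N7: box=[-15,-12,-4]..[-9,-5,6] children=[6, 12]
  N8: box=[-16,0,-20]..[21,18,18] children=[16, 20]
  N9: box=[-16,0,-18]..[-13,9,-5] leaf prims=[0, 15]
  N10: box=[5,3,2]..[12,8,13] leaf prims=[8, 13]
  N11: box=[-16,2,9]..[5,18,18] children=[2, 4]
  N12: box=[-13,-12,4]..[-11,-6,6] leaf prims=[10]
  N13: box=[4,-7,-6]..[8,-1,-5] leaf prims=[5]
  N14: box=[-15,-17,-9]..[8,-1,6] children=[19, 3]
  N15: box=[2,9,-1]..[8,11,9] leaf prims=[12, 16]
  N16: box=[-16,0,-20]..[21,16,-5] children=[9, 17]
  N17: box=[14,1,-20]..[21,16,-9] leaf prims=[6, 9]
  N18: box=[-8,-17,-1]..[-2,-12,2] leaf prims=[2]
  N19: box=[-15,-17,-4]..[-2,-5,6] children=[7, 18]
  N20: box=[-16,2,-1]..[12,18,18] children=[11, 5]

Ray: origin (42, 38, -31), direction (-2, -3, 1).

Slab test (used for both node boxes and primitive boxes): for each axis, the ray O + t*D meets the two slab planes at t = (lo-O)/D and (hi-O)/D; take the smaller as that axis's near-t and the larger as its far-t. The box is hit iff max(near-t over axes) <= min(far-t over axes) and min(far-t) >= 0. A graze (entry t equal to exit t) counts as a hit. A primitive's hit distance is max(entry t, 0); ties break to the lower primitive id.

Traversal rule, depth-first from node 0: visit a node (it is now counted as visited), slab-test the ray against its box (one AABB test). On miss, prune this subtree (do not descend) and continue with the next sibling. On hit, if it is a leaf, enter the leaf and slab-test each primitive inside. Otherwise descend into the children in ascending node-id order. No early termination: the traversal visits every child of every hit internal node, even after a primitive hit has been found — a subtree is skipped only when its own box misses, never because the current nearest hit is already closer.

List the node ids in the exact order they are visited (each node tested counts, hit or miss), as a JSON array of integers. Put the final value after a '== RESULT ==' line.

Trace the traversal:
N0 x:[21/2,29] y:[20/3,55/3] z:[11,49] -> hit [11,55/3], descend [8, 14]
  N8 x:[21/2,29] y:[20/3,38/3] z:[11,49] -> hit [11,38/3], descend [16, 20]
    N16 x:[21/2,29] y:[22/3,38/3] z:[11,26] -> hit [11,38/3], descend [9, 17]
      N9 x:[55/2,29] y:[29/3,38/3] z:[13,26] -> miss, prune
      N17 x:[21/2,14] y:[22/3,37/3] z:[11,22] -> hit [11,37/3] leaf, test {P6(miss), P9(miss)}
    N20 x:[15,29] y:[20/3,12] z:[30,49] -> miss, prune
  N14 x:[17,57/2] y:[13,55/3] z:[22,37] -> miss, prune

Summary -> nodes [0, 8, 16, 9, 17, 20, 14]; box-tests=7; leaf-entries=1; first=miss

== RESULT ==
[0, 8, 16, 9, 17, 20, 14]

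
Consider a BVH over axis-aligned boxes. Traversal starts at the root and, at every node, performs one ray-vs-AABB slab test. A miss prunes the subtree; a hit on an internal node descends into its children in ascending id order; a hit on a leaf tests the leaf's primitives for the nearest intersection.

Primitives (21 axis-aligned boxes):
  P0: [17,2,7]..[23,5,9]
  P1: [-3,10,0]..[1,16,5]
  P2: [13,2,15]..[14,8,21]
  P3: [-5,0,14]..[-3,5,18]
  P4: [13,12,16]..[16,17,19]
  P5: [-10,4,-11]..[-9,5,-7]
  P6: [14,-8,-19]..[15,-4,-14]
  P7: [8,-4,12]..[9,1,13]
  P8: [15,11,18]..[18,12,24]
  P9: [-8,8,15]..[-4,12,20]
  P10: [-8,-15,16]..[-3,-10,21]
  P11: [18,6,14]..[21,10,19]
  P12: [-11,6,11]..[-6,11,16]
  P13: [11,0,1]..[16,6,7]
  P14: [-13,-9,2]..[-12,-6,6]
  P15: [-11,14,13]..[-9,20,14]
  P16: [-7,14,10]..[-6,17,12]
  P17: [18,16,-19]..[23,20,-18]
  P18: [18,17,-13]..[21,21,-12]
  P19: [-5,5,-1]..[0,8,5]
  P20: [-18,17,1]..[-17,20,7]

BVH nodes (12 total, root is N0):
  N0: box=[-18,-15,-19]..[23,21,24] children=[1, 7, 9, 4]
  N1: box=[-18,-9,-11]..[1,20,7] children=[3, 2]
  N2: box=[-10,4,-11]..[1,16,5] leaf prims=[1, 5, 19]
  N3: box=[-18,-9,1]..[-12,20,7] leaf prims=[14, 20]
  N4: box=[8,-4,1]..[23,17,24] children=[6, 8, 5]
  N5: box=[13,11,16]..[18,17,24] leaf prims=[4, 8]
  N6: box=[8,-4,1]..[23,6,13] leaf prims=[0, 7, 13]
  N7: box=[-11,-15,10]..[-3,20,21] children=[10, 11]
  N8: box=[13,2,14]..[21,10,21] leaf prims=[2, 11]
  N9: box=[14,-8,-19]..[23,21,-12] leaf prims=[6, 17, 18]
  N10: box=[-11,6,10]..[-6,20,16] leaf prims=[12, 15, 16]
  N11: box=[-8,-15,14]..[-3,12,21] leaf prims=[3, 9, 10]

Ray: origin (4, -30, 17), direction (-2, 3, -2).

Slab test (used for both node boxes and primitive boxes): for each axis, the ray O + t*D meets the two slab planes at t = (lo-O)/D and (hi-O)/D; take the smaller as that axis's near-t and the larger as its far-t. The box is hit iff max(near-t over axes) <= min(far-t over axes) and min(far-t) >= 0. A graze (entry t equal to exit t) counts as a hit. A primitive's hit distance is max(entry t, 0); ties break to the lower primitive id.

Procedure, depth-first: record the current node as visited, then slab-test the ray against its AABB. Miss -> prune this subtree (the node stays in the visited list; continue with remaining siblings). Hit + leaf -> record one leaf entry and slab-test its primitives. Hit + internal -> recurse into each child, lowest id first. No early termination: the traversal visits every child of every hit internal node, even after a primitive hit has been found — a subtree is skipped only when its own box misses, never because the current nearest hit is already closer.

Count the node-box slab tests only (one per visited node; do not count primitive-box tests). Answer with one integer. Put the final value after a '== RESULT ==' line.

Trace the traversal:
N0 x:[-19/2,11] y:[5,17] z:[-7/2,18] -> hit [5,11], descend [1, 4, 7, 9]
  N1 x:[3/2,11] y:[7,50/3] z:[5,14] -> hit [7,11], descend [2, 3]
    N2 x:[3/2,7] y:[34/3,46/3] z:[6,14] -> miss, prune
    N3 x:[8,11] y:[7,50/3] z:[5,8] -> hit [8,8] leaf, test {P14(miss), P20(miss)}
  N4 x:[-19/2,-2] y:[26/3,47/3] z:[-7/2,8] -> miss, prune
  N7 x:[7/2,15/2] y:[5,50/3] z:[-2,7/2] -> miss, prune
  N9 x:[-19/2,-5] y:[22/3,17] z:[29/2,18] -> miss, prune

Summary -> nodes [0, 1, 2, 3, 4, 7, 9]; box-tests=7; leaf-entries=1; first=miss

== RESULT ==
7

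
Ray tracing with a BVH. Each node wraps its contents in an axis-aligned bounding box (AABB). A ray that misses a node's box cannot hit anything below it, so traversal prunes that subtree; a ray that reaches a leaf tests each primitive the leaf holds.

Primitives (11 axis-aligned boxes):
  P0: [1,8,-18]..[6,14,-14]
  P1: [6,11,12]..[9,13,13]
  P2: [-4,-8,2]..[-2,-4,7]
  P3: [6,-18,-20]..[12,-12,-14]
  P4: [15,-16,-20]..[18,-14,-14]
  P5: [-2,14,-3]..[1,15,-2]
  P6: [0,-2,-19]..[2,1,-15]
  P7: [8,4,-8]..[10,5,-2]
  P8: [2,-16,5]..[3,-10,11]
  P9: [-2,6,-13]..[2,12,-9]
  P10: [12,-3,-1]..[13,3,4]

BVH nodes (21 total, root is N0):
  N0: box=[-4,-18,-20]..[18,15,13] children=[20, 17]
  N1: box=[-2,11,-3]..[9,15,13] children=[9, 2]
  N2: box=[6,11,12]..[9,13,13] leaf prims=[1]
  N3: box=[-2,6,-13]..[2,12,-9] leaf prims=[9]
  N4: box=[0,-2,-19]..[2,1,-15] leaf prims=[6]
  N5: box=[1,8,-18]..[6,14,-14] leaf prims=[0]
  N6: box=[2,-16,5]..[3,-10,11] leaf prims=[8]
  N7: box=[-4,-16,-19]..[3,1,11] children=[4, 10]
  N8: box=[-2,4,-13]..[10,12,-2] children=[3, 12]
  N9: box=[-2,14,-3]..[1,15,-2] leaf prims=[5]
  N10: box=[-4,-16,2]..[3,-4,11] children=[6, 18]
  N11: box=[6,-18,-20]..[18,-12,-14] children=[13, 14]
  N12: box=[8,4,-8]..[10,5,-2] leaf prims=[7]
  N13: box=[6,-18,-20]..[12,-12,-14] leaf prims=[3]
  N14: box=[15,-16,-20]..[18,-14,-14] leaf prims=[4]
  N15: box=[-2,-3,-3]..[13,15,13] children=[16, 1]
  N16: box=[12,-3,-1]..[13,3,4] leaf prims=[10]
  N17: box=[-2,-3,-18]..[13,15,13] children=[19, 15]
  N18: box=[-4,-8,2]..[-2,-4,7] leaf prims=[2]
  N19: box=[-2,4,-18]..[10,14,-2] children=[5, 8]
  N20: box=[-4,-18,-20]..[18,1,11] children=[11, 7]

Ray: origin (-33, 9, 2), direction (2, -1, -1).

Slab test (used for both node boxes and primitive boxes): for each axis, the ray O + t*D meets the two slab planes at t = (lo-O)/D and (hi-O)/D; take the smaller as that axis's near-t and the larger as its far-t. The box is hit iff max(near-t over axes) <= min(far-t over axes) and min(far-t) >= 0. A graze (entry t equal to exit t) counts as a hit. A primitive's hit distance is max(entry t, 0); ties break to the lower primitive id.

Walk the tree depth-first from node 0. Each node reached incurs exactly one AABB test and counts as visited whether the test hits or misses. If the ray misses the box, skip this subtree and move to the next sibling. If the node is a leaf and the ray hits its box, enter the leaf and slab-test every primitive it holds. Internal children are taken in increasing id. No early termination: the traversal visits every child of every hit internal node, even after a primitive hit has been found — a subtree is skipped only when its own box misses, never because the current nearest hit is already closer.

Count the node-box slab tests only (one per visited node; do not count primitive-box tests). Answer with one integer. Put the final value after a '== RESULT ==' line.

Walk:
N0 x:[29/2,51/2] y:[-6,27] z:[-11,22] -> hit [29/2,22], descend [17, 20]
  N17 x:[31/2,23] y:[-6,12] z:[-11,20] -> miss, prune
  N20 x:[29/2,51/2] y:[8,27] z:[-9,22] -> hit [29/2,22], descend [7, 11]
    N7 x:[29/2,18] y:[8,25] z:[-9,21] -> hit [29/2,18], descend [4, 10]
      N4 x:[33/2,35/2] y:[8,11] z:[17,21] -> miss, prune
      N10 x:[29/2,18] y:[13,25] z:[-9,0] -> miss, prune
    N11 x:[39/2,51/2] y:[21,27] z:[16,22] -> hit [21,22], descend [13, 14]
      N13 x:[39/2,45/2] y:[21,27] z:[16,22] -> hit [21,22] leaf, test {P3@t=21}
      N14 x:[24,51/2] y:[23,25] z:[16,22] -> miss, prune

9 AABB tests over nodes [0, 17, 20, 7, 4, 10, 11, 13, 14]; 1 leaf entered; closest P3.

== RESULT ==
9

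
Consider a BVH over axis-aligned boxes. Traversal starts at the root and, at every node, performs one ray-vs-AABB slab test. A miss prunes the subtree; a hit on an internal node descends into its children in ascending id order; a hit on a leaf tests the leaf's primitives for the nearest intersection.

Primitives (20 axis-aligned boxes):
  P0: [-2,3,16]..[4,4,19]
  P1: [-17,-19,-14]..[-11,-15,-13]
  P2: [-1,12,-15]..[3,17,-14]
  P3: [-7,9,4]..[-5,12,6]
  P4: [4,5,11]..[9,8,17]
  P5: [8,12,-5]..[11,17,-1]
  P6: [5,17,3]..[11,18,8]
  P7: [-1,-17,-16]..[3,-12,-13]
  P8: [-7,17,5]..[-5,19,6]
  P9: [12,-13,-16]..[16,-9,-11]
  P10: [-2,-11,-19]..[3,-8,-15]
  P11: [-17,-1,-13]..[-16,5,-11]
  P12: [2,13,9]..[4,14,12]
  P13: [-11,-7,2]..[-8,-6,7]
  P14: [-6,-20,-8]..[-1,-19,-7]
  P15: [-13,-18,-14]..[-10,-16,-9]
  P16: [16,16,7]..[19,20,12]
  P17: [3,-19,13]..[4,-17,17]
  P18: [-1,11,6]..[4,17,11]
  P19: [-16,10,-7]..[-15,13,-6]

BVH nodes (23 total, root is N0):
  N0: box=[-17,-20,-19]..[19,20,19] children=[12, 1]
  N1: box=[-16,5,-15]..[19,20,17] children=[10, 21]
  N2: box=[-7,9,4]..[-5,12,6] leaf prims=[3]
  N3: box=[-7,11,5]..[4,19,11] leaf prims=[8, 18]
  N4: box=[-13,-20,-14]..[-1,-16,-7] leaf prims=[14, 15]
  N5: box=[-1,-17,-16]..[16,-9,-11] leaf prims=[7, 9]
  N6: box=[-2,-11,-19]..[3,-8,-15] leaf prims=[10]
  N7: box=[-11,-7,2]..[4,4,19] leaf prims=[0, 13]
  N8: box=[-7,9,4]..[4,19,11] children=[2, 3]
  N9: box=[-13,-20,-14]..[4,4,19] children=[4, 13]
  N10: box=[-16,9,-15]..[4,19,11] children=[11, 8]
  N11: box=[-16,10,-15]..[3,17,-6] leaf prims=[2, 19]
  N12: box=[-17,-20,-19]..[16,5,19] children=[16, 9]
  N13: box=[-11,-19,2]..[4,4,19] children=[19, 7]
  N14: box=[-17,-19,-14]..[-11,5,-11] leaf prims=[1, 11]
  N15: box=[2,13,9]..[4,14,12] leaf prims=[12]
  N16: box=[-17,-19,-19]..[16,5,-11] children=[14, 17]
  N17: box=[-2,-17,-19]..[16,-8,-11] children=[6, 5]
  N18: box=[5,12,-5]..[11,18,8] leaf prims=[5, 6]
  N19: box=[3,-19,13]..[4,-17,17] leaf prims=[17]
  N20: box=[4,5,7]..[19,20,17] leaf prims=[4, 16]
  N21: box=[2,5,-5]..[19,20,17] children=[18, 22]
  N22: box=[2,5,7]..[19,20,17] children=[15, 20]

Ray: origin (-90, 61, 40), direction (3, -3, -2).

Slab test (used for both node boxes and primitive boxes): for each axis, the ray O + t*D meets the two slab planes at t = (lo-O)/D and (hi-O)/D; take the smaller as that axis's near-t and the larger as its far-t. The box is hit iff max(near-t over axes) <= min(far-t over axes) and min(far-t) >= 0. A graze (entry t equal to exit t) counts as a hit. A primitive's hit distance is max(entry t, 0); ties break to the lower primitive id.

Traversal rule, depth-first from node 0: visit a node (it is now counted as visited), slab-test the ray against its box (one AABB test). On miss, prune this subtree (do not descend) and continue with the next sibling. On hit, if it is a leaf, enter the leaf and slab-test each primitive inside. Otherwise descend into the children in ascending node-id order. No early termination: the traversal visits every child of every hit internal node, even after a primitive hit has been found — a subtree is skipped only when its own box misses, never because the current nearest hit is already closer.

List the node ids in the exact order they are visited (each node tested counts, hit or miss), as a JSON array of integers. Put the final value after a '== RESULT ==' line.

Traverse from the root:
N0 x:[73/3,109/3] y:[41/3,27] z:[21/2,59/2] -> hit [73/3,27], descend [1, 12]
  N1 x:[74/3,109/3] y:[41/3,56/3] z:[23/2,55/2] -> miss, prune
  N12 x:[73/3,106/3] y:[56/3,27] z:[21/2,59/2] -> hit [73/3,27], descend [9, 16]
    N9 x:[77/3,94/3] y:[19,27] z:[21/2,27] -> hit [77/3,27], descend [4, 13]
      N4 x:[77/3,89/3] y:[77/3,27] z:[47/2,27] -> hit [77/3,27] leaf, test {P14(miss), P15@t=77/3}
      N13 x:[79/3,94/3] y:[19,80/3] z:[21/2,19] -> miss, prune
    N16 x:[73/3,106/3] y:[56/3,80/3] z:[51/2,59/2] -> hit [51/2,80/3], descend [14, 17]
      N14 x:[73/3,79/3] y:[56/3,80/3] z:[51/2,27] -> hit [51/2,79/3] leaf, test {P1(miss), P11(miss)}
      N17 x:[88/3,106/3] y:[23,26] z:[51/2,59/2] -> miss, prune

9 AABB tests over nodes [0, 1, 12, 9, 4, 13, 16, 14, 17]; 2 leaves entered; closest P15.

== RESULT ==
[0, 1, 12, 9, 4, 13, 16, 14, 17]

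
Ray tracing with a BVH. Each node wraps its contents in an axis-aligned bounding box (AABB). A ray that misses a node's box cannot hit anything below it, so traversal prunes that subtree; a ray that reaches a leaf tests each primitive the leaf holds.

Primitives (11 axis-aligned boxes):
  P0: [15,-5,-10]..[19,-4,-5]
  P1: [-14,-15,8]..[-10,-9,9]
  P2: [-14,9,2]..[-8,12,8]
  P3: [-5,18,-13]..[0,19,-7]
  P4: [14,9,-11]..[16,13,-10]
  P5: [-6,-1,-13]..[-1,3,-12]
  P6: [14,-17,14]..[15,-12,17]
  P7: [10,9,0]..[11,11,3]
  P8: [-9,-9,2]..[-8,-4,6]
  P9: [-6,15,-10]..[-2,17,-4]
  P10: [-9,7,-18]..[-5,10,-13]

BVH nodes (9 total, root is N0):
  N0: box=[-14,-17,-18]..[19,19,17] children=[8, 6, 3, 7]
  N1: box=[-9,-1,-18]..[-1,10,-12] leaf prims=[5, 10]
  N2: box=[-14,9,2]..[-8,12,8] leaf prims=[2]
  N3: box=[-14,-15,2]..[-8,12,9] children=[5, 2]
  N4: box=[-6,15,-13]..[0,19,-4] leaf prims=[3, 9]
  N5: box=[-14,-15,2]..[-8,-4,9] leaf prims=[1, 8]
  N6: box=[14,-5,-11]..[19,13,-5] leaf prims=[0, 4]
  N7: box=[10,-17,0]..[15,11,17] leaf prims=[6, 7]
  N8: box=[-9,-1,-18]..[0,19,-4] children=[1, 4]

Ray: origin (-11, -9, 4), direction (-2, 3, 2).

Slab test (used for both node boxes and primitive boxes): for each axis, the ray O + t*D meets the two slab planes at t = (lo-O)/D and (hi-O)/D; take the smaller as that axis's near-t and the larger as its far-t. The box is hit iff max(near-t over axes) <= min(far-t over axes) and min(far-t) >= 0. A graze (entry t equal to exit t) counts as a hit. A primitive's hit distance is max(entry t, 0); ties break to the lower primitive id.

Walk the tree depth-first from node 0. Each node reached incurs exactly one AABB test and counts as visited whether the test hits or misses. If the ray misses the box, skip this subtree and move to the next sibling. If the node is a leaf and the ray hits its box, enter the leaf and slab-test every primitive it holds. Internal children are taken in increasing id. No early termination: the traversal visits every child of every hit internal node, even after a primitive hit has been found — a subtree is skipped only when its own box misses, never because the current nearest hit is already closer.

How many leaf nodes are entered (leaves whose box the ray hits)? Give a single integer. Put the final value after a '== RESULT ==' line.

Walk:
N0 x:[-15,3/2] y:[-8/3,28/3] z:[-11,13/2] -> hit [-8/3,3/2], descend [3, 6, 7, 8]
  N3 x:[-3/2,3/2] y:[-2,7] z:[-1,5/2] -> hit [-1,3/2], descend [2, 5]
    N2 x:[-3/2,3/2] y:[6,7] z:[-1,2] -> miss, prune
    N5 x:[-3/2,3/2] y:[-2,5/3] z:[-1,5/2] -> hit [-1,3/2] leaf, test {P1(miss), P8(miss)}
  N6 x:[-15,-25/2] y:[4/3,22/3] z:[-15/2,-9/2] -> miss, prune
  N7 x:[-13,-21/2] y:[-8/3,20/3] z:[-2,13/2] -> miss, prune
  N8 x:[-11/2,-1] y:[8/3,28/3] z:[-11,-4] -> miss, prune

order=[0, 3, 2, 5, 6, 7, 8]  |boxes|=7  |leaves|=1  hit=miss

== RESULT ==
1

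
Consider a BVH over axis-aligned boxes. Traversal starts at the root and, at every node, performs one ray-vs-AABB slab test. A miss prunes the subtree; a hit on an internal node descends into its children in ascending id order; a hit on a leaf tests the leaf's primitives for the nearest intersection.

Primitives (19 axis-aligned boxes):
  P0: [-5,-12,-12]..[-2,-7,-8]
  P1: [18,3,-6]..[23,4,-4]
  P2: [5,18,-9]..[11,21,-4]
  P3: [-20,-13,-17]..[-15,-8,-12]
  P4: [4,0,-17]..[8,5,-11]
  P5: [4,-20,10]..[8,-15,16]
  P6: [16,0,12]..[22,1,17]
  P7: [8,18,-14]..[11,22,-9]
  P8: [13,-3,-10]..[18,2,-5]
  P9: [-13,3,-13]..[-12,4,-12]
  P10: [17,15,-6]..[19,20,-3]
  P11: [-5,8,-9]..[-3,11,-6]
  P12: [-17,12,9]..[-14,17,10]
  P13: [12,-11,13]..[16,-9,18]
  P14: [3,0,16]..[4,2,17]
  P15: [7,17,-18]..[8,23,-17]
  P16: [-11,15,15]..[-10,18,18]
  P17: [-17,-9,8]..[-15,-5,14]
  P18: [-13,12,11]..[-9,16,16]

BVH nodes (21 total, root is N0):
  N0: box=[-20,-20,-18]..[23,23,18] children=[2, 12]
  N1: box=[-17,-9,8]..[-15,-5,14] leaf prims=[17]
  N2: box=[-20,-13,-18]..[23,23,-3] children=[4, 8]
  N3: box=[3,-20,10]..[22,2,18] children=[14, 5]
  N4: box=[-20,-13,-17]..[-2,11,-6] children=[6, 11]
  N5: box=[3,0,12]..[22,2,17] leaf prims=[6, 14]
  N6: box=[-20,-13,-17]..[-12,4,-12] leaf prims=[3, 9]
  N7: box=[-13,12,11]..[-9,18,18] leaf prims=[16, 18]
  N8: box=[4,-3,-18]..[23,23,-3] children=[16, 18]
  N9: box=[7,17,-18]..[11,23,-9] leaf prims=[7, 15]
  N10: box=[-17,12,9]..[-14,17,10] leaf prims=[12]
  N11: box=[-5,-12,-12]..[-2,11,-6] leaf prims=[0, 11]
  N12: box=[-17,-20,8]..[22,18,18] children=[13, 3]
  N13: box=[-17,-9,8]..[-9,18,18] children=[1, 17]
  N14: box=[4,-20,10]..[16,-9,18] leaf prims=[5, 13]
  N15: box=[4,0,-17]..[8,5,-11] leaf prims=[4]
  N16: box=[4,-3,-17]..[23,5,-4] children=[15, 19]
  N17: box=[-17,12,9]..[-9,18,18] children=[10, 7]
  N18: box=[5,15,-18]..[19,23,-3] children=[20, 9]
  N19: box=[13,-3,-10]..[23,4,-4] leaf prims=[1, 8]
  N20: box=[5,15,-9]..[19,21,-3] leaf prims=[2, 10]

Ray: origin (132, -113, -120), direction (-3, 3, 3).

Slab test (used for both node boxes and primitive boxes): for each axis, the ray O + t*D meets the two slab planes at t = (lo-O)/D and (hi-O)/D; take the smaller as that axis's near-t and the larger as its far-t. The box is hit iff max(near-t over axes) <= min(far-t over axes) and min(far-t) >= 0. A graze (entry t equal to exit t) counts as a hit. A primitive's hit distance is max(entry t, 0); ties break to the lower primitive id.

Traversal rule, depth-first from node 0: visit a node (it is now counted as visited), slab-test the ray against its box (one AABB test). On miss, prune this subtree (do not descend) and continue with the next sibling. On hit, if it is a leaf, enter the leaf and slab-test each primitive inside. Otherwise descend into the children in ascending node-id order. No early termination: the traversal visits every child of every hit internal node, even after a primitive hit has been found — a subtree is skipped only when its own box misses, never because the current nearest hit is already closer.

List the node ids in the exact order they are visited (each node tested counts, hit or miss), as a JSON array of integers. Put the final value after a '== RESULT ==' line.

Traverse from the root:
N0 x:[109/3,152/3] y:[31,136/3] z:[34,46] -> hit [109/3,136/3], descend [2, 12]
  N2 x:[109/3,152/3] y:[100/3,136/3] z:[34,39] -> hit [109/3,39], descend [4, 8]
    N4 x:[134/3,152/3] y:[100/3,124/3] z:[103/3,38] -> miss, prune
    N8 x:[109/3,128/3] y:[110/3,136/3] z:[34,39] -> hit [110/3,39], descend [16, 18]
      N16 x:[109/3,128/3] y:[110/3,118/3] z:[103/3,116/3] -> hit [110/3,116/3], descend [15, 19]
        N15 x:[124/3,128/3] y:[113/3,118/3] z:[103/3,109/3] -> miss, prune
        N19 x:[109/3,119/3] y:[110/3,39] z:[110/3,116/3] -> hit [110/3,116/3] leaf, test {P1(miss), P8@t=38}
      N18 x:[113/3,127/3] y:[128/3,136/3] z:[34,39] -> miss, prune
  N12 x:[110/3,149/3] y:[31,131/3] z:[128/3,46] -> hit [128/3,131/3], descend [3, 13]
    N3 x:[110/3,43] y:[31,115/3] z:[130/3,46] -> miss, prune
    N13 x:[47,149/3] y:[104/3,131/3] z:[128/3,46] -> miss, prune

11 AABB tests over nodes [0, 2, 4, 8, 16, 15, 19, 18, 12, 3, 13]; 1 leaf entered; closest P8.

== RESULT ==
[0, 2, 4, 8, 16, 15, 19, 18, 12, 3, 13]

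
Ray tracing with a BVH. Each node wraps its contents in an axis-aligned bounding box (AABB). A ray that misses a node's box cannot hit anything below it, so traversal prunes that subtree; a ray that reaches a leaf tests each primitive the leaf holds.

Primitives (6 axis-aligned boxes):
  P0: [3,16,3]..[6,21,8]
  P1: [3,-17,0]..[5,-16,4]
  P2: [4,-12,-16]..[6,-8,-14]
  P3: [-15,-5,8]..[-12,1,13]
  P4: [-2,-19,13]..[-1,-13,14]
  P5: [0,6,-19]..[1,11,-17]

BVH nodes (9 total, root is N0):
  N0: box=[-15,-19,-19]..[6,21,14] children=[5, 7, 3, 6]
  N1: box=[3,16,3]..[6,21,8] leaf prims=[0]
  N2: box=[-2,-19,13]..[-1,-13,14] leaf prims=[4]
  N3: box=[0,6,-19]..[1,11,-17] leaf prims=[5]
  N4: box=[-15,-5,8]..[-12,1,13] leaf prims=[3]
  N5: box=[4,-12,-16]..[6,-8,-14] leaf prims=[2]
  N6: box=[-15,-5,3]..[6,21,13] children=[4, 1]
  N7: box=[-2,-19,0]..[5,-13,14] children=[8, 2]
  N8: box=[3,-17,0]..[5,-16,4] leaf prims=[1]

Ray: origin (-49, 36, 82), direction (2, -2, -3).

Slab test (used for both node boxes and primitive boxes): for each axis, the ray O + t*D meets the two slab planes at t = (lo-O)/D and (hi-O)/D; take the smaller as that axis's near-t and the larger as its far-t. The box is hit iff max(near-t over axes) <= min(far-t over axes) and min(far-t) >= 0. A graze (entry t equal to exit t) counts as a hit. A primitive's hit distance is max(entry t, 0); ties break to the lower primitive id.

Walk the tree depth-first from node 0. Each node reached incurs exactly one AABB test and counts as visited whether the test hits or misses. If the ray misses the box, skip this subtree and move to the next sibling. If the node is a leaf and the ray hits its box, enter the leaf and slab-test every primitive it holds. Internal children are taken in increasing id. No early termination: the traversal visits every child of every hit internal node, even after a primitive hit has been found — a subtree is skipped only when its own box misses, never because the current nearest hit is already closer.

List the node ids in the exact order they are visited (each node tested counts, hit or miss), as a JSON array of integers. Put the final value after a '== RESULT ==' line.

Traverse from the root:
N0 x:[17,55/2] y:[15/2,55/2] z:[68/3,101/3] -> hit [68/3,55/2], descend [3, 5, 6, 7]
  N3 x:[49/2,25] y:[25/2,15] z:[33,101/3] -> miss, prune
  N5 x:[53/2,55/2] y:[22,24] z:[32,98/3] -> miss, prune
  N6 x:[17,55/2] y:[15/2,41/2] z:[23,79/3] -> miss, prune
  N7 x:[47/2,27] y:[49/2,55/2] z:[68/3,82/3] -> hit [49/2,27], descend [2, 8]
    N2 x:[47/2,24] y:[49/2,55/2] z:[68/3,23] -> miss, prune
    N8 x:[26,27] y:[26,53/2] z:[26,82/3] -> hit [26,53/2] leaf, test {P1@t=26}

Summary -> nodes [0, 3, 5, 6, 7, 2, 8]; box-tests=7; leaf-entries=1; first=P1

== RESULT ==
[0, 3, 5, 6, 7, 2, 8]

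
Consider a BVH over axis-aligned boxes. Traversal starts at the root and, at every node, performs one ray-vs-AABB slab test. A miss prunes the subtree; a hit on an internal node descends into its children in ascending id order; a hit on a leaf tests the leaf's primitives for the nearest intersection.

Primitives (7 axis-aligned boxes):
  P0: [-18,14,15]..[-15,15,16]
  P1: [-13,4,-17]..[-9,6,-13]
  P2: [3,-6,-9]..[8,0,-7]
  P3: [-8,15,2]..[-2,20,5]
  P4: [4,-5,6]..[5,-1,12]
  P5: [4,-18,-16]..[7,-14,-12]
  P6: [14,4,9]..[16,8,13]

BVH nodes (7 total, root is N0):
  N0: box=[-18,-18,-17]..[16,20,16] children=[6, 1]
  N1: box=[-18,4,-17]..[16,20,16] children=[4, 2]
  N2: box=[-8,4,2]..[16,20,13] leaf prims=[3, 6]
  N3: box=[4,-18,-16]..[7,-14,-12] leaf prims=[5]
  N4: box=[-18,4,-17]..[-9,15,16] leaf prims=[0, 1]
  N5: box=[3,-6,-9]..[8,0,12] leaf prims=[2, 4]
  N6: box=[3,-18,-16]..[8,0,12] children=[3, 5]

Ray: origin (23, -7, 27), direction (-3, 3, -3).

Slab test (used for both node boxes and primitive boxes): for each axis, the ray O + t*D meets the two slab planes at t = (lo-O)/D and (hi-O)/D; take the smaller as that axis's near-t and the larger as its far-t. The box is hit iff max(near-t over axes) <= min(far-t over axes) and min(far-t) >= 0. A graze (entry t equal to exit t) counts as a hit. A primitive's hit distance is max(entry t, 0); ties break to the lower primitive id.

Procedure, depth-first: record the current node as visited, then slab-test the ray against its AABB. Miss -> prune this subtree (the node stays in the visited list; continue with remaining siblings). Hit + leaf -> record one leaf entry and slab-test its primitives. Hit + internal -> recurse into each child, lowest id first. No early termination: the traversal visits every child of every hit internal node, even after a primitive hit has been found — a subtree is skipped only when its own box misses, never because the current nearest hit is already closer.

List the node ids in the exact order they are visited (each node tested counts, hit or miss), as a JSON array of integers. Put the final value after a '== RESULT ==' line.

Walk:
N0 x:[7/3,41/3] y:[-11/3,9] z:[11/3,44/3] -> hit [11/3,9], descend [1, 6]
  N1 x:[7/3,41/3] y:[11/3,9] z:[11/3,44/3] -> hit [11/3,9], descend [2, 4]
    N2 x:[7/3,31/3] y:[11/3,9] z:[14/3,25/3] -> hit [14/3,25/3] leaf, test {P3@t=25/3, P6(miss)}
    N4 x:[32/3,41/3] y:[11/3,22/3] z:[11/3,44/3] -> miss, prune
  N6 x:[5,20/3] y:[-11/3,7/3] z:[5,43/3] -> miss, prune

Summary -> nodes [0, 1, 2, 4, 6]; box-tests=5; leaf-entries=1; first=P3

== RESULT ==
[0, 1, 2, 4, 6]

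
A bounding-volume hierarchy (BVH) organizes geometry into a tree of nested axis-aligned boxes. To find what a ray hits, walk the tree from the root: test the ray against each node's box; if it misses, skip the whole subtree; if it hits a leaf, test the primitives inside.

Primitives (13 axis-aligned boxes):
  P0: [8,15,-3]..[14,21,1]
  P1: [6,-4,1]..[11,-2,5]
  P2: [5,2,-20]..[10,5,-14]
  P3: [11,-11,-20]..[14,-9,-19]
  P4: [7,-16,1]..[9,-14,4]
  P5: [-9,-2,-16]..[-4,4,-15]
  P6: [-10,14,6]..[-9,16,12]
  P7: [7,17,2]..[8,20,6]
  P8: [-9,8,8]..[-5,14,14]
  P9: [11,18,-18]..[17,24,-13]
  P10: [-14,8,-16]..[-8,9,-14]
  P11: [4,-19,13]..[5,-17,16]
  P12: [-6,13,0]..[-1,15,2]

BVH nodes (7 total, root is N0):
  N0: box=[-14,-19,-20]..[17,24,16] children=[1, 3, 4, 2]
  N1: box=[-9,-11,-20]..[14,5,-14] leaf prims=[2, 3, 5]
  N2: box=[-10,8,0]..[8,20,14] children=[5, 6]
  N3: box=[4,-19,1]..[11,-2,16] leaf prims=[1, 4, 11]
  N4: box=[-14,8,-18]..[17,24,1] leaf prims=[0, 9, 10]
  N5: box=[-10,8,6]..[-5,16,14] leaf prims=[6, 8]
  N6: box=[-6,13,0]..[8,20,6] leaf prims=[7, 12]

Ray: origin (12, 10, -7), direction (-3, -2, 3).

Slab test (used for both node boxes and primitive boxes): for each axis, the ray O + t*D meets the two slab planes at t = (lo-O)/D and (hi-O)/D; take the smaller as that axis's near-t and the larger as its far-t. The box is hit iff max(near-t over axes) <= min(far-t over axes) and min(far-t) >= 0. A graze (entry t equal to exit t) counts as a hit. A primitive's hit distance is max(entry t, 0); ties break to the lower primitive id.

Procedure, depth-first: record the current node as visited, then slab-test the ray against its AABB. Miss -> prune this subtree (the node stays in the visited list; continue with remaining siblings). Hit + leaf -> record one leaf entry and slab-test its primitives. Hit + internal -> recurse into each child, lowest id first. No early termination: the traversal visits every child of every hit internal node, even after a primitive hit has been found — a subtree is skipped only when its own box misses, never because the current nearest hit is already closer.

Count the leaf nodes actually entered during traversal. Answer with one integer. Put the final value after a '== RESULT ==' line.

Traverse from the root:
N0 x:[-5/3,26/3] y:[-7,29/2] z:[-13/3,23/3] -> hit [-5/3,23/3], descend [1, 2, 3, 4]
  N1 x:[-2/3,7] y:[5/2,21/2] z:[-13/3,-7/3] -> miss, prune
  N2 x:[4/3,22/3] y:[-5,1] z:[7/3,7] -> miss, prune
  N3 x:[1/3,8/3] y:[6,29/2] z:[8/3,23/3] -> miss, prune
  N4 x:[-5/3,26/3] y:[-7,1] z:[-11/3,8/3] -> hit [-5/3,1] leaf, test {P0(miss), P9(miss), P10(miss)}

Summary -> nodes [0, 1, 2, 3, 4]; box-tests=5; leaf-entries=1; first=miss

== RESULT ==
1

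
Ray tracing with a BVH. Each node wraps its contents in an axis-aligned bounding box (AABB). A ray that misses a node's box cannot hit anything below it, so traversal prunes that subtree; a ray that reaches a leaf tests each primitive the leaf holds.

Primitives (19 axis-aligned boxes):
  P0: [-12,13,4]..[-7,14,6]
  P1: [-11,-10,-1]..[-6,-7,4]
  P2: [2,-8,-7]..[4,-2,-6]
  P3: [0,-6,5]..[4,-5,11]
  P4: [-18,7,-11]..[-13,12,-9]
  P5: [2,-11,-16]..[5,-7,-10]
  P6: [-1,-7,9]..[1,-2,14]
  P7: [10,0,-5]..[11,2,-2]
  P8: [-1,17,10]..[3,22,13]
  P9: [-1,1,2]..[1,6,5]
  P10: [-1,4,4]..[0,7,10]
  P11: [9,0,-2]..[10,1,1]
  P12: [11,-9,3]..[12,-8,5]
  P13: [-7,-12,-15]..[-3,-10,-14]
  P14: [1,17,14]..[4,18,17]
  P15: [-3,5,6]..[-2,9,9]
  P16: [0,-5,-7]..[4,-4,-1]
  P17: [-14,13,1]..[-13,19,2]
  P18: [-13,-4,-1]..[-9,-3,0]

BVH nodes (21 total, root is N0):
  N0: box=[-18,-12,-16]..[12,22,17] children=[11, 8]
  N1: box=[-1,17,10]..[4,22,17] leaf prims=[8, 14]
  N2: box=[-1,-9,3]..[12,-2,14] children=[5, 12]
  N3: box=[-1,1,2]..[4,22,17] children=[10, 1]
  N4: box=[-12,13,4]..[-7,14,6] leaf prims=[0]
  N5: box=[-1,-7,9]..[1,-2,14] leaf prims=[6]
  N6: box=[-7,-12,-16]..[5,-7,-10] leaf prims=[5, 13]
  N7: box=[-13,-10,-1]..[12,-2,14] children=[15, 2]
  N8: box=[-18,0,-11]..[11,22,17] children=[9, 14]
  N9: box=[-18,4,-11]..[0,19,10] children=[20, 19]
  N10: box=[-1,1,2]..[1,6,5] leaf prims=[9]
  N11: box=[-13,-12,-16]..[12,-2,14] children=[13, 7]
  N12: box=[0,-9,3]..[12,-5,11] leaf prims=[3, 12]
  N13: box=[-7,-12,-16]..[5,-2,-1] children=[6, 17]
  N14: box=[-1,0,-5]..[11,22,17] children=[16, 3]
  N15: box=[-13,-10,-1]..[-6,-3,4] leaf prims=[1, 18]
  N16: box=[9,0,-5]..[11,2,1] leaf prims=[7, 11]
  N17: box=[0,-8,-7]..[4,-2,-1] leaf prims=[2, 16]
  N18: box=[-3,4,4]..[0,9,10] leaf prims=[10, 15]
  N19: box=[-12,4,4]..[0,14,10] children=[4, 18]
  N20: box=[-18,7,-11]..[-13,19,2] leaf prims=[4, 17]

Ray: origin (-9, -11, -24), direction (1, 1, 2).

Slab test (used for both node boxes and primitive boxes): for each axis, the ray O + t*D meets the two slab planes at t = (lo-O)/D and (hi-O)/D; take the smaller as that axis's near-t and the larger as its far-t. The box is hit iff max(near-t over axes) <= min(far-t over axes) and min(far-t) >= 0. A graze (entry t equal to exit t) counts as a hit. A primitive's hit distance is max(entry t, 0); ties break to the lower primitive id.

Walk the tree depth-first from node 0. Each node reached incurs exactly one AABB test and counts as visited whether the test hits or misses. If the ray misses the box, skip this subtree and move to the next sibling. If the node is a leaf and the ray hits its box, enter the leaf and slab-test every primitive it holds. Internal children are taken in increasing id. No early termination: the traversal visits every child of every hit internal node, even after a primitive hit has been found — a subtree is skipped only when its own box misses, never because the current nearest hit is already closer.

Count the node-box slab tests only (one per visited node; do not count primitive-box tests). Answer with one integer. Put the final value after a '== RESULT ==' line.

Walk:
N0 x:[-9,21] y:[-1,33] z:[4,41/2] -> hit [4,41/2], descend [8, 11]
  N8 x:[-9,20] y:[11,33] z:[13/2,41/2] -> hit [11,20], descend [9, 14]
    N9 x:[-9,9] y:[15,30] z:[13/2,17] -> miss, prune
    N14 x:[8,20] y:[11,33] z:[19/2,41/2] -> hit [11,20], descend [3, 16]
      N3 x:[8,13] y:[12,33] z:[13,41/2] -> hit [13,13], descend [1, 10]
        N1 x:[8,13] y:[28,33] z:[17,41/2] -> miss, prune
        N10 x:[8,10] y:[12,17] z:[13,29/2] -> miss, prune
      N16 x:[18,20] y:[11,13] z:[19/2,25/2] -> miss, prune
  N11 x:[-4,21] y:[-1,9] z:[4,19] -> hit [4,9], descend [7, 13]
    N7 x:[-4,21] y:[1,9] z:[23/2,19] -> miss, prune
    N13 x:[2,14] y:[-1,9] z:[4,23/2] -> hit [4,9], descend [6, 17]
      N6 x:[2,14] y:[-1,4] z:[4,7] -> hit [4,4] leaf, test {P5(miss), P13(miss)}
      N17 x:[9,13] y:[3,9] z:[17/2,23/2] -> hit [9,9] leaf, test {P2(miss), P16(miss)}

Summary -> nodes [0, 8, 9, 14, 3, 1, 10, 16, 11, 7, 13, 6, 17]; box-tests=13; leaf-entries=2; first=miss

== RESULT ==
13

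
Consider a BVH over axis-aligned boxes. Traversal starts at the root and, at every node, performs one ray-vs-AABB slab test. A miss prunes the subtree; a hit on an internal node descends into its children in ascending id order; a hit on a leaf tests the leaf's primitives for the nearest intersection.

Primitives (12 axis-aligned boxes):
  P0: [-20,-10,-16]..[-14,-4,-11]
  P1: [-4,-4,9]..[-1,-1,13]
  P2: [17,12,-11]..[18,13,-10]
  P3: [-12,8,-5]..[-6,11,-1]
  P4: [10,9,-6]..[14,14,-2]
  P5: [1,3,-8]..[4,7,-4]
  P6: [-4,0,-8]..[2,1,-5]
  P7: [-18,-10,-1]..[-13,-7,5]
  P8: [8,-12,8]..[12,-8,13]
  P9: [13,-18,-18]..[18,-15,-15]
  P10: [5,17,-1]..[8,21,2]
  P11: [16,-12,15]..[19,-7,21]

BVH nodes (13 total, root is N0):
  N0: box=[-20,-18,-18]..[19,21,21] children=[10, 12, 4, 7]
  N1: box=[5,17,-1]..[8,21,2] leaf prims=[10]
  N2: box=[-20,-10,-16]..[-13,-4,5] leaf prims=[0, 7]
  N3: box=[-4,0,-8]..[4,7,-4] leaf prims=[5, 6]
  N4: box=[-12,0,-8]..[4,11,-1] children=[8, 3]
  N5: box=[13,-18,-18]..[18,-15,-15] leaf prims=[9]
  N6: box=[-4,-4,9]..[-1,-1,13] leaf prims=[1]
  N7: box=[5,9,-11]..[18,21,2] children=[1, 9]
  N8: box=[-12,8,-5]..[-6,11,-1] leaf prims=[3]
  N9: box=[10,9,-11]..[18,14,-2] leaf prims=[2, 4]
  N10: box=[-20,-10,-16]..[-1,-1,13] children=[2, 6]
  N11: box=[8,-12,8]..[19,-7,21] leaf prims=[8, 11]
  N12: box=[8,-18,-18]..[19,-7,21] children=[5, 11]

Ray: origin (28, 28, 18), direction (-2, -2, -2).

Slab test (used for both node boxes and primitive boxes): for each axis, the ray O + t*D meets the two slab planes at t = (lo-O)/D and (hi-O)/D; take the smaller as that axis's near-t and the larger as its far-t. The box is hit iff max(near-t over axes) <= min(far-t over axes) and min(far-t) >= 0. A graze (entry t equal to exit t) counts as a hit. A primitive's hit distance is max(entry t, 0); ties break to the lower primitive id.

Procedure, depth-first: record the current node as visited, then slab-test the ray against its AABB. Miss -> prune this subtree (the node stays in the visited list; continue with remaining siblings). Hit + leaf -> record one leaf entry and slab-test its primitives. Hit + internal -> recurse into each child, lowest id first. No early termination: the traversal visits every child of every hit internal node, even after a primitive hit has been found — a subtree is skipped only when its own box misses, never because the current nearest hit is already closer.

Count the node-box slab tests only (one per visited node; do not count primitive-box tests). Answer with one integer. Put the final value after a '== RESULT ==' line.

Trace the traversal:
N0 x:[9/2,24] y:[7/2,23] z:[-3/2,18] -> hit [9/2,18], descend [4, 7, 10, 12]
  N4 x:[12,20] y:[17/2,14] z:[19/2,13] -> hit [12,13], descend [3, 8]
    N3 x:[12,16] y:[21/2,14] z:[11,13] -> hit [12,13] leaf, test {P5@t=12, P6(miss)}
    N8 x:[17,20] y:[17/2,10] z:[19/2,23/2] -> miss, prune
  N7 x:[5,23/2] y:[7/2,19/2] z:[8,29/2] -> hit [8,19/2], descend [1, 9]
    N1 x:[10,23/2] y:[7/2,11/2] z:[8,19/2] -> miss, prune
    N9 x:[5,9] y:[7,19/2] z:[10,29/2] -> miss, prune
  N10 x:[29/2,24] y:[29/2,19] z:[5/2,17] -> hit [29/2,17], descend [2, 6]
    N2 x:[41/2,24] y:[16,19] z:[13/2,17] -> miss, prune
    N6 x:[29/2,16] y:[29/2,16] z:[5/2,9/2] -> miss, prune
  N12 x:[9/2,10] y:[35/2,23] z:[-3/2,18] -> miss, prune

order=[0, 4, 3, 8, 7, 1, 9, 10, 2, 6, 12]  |boxes|=11  |leaves|=1  hit=P5

== RESULT ==
11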